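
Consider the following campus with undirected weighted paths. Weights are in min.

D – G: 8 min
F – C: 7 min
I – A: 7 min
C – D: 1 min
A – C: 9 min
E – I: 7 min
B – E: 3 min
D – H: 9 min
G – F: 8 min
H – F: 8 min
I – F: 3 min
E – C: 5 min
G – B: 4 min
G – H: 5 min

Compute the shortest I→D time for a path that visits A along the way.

17 min

Shortest I→A: I–A = 7
Best A to D: A–C–D costing 10
Total via A: 7 + 10 = 17 min.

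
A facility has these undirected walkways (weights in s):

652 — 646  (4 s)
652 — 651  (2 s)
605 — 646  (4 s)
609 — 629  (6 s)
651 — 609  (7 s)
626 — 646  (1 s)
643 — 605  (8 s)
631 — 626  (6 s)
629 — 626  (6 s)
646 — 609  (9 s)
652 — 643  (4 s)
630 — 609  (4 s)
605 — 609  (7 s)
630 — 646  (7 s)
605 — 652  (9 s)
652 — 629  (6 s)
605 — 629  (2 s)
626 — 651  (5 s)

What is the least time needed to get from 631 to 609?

16 s

Compare a few routes:
631 → 626 → 646 → 630 → 609: 6+1+7+4 = 18
631 → 626 → 651 → 609: 6+5+7 = 18
631 → 626 → 646 → 605 → 609: 6+1+4+7 = 18
631 → 626 → 646 → 609: 6+1+9 = 16
The minimum is 16 s via 631 → 626 → 646 → 609.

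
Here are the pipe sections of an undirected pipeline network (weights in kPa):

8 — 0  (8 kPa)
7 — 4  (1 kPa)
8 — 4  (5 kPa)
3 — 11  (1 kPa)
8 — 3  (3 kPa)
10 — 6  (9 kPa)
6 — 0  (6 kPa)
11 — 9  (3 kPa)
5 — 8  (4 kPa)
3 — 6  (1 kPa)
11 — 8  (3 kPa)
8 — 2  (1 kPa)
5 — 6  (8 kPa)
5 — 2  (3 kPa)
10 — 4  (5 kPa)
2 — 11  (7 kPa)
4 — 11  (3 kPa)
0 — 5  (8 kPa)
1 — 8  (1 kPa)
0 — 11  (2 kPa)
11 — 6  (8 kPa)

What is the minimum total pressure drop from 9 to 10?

11 kPa

Running Dijkstra from 9:
9: 0
11: 3  (via 9)
3: 4  (via 11)
0: 5  (via 11)
6: 5  (via 3)
4: 6  (via 11)
8: 6  (via 11)
1: 7  (via 8)
2: 7  (via 8)
7: 7  (via 4)
5: 10  (via 8)
10: 11  (via 4)
Shortest route: 9 → 11 → 4 → 10 = 11 kPa.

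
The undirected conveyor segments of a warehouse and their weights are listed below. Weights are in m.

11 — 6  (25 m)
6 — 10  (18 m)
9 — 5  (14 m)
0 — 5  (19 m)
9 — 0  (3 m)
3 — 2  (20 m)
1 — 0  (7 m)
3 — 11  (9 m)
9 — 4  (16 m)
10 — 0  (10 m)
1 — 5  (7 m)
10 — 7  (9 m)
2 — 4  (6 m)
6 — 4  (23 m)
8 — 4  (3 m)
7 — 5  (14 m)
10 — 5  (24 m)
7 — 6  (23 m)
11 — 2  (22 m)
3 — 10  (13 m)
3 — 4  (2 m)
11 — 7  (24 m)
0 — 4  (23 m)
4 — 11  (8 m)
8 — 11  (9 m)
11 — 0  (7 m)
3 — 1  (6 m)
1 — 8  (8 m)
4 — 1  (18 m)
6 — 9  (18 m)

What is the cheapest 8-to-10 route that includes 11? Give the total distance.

26 m

Shortest 8→11: 8–11 = 9
Shortest 11→10: 11–0–10 = 17
Total via 11: 9 + 17 = 26 m.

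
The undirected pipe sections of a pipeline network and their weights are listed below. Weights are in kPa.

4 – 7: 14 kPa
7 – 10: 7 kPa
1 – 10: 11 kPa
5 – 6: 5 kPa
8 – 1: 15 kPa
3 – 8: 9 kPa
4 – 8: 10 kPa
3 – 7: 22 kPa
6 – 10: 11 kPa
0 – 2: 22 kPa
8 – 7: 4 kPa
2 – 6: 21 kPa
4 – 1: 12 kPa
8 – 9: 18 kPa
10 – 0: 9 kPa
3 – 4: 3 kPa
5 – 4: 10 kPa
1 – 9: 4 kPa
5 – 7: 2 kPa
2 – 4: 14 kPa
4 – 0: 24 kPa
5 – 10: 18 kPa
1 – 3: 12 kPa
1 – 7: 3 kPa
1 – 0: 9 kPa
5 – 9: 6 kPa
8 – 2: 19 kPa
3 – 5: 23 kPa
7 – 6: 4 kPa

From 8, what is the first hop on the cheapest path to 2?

Candidate routes:
8 → 2: 19 = 19
8 → 3 → 4 → 2: 9+3+14 = 26
8 → 4 → 2: 10+14 = 24
The minimum is 19 kPa via 8 → 2.
So from 8 the first move is to 2.

2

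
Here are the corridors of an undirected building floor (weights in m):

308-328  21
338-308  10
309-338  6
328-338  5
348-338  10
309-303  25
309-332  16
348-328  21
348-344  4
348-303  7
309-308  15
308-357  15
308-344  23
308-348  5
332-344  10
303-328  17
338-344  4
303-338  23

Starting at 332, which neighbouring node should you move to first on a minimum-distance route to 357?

344

Enumerating some paths:
332 - 344 - 338 - 308 - 357: 10+4+10+15 = 39
332 - 344 - 348 - 308 - 357: 10+4+5+15 = 34
Cheapest is 332 - 344 - 348 - 308 - 357 at 34 m.
So from 332 the first move is to 344.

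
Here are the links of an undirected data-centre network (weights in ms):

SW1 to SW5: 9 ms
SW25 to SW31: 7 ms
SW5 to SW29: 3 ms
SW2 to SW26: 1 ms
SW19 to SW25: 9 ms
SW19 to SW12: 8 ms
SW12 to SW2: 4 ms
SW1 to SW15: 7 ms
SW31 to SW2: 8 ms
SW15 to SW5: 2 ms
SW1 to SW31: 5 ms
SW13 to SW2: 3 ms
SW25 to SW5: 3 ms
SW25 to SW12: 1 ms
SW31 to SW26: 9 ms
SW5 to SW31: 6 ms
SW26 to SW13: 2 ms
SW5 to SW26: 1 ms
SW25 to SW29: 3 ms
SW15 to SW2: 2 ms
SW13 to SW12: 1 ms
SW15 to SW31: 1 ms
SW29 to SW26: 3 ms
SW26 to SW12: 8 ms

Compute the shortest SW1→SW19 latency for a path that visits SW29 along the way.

23 ms

Shortest SW1→SW29: SW1 → SW31 → SW15 → SW5 → SW29 = 11
Best SW29 to SW19: SW29 → SW25 → SW19 costing 12
Total via SW29: 11 + 12 = 23 ms.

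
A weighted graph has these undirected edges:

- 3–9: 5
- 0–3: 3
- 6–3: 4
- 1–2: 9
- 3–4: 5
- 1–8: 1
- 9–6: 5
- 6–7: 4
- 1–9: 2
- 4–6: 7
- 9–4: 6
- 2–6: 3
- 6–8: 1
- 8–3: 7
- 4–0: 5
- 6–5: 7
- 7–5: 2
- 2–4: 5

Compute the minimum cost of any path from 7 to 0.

11

Compare a few routes:
7 - 6 - 8 - 1 - 9 - 3 - 0: 4+1+1+2+5+3 = 16
7 - 6 - 3 - 0: 4+4+3 = 11
7 - 6 - 8 - 3 - 0: 4+1+7+3 = 15
7 - 5 - 6 - 3 - 0: 2+7+4+3 = 16
Cheapest is 7 - 6 - 3 - 0 at 11.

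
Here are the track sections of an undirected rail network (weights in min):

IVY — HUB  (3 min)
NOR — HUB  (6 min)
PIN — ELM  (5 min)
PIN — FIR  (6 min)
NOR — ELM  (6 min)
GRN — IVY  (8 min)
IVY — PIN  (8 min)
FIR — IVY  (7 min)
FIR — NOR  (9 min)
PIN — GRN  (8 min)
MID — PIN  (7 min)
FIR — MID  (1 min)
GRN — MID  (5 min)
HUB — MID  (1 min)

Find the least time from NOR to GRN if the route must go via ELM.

Shortest NOR→ELM: NOR–ELM = 6
Best ELM to GRN: ELM–PIN–GRN costing 13
Total via ELM: 6 + 13 = 19 min.

19 min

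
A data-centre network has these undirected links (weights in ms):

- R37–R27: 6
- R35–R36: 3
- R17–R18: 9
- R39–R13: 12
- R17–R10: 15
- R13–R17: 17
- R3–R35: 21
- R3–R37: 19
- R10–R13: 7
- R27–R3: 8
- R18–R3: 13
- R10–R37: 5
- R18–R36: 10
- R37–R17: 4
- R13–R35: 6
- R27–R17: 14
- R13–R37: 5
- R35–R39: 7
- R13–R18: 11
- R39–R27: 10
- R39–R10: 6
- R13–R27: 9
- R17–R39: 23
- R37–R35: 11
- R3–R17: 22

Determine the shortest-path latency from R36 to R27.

Enumerating some paths:
R36 → R35 → R13 → R27: 3+6+9 = 18
R36 → R35 → R39 → R27: 3+7+10 = 20
R36 → R35 → R37 → R27: 3+11+6 = 20
The minimum is 18 ms via R36 → R35 → R13 → R27.

18 ms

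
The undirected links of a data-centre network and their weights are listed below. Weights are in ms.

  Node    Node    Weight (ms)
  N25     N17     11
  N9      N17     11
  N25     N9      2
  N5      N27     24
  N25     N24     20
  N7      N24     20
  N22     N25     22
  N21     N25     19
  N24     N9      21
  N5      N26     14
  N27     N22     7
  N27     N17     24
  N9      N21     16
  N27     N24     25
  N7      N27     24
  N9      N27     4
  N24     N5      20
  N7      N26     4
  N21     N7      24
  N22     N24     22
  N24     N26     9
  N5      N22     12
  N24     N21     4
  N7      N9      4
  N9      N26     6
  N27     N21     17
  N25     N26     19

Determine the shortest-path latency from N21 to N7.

Candidate routes:
N21–N9–N7: 16+4 = 20
N21–N24–N26–N7: 4+9+4 = 17
Cheapest is N21–N24–N26–N7 at 17 ms.

17 ms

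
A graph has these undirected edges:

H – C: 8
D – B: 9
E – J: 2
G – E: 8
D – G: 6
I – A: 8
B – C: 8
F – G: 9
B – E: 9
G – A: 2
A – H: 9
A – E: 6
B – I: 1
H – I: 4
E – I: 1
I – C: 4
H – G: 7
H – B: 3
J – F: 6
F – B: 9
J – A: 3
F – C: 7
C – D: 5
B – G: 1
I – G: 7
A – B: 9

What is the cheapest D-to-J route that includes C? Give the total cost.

12

Best D to C: D–C costing 5
Best C to J: C–I–E–J costing 7
Total via C: 5 + 7 = 12.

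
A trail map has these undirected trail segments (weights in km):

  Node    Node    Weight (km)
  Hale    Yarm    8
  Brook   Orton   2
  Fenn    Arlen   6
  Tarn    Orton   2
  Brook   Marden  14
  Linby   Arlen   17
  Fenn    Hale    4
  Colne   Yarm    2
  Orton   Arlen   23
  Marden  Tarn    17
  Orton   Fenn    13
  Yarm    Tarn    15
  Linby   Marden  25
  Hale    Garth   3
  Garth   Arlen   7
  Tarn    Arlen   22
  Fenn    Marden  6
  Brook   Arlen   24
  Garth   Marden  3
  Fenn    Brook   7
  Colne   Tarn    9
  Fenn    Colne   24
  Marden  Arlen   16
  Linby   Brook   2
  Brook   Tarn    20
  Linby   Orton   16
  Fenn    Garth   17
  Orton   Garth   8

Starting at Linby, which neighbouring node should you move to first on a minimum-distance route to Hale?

Brook

Enumerating some paths:
Linby → Brook → Orton → Garth → Hale: 2+2+8+3 = 15
Linby → Brook → Fenn → Hale: 2+7+4 = 13
Linby → Brook → Orton → Fenn → Hale: 2+2+13+4 = 21
The minimum is 13 km via Linby → Brook → Fenn → Hale.
So from Linby the first move is to Brook.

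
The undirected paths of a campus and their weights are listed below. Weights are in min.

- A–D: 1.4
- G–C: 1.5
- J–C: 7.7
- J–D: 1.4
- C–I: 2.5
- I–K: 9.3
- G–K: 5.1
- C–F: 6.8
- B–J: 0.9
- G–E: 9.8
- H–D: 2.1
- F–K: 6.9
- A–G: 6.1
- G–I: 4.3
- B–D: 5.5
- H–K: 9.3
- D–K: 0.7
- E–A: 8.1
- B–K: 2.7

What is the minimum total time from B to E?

Compare a few routes:
B - K - D - A - E: 2.7+0.7+1.4+8.1 = 12.9
B - D - A - E: 5.5+1.4+8.1 = 15
B - K - G - E: 2.7+5.1+9.8 = 17.6
B - J - D - A - E: 0.9+1.4+1.4+8.1 = 11.8
Cheapest is B - J - D - A - E at 11.8 min.

11.8 min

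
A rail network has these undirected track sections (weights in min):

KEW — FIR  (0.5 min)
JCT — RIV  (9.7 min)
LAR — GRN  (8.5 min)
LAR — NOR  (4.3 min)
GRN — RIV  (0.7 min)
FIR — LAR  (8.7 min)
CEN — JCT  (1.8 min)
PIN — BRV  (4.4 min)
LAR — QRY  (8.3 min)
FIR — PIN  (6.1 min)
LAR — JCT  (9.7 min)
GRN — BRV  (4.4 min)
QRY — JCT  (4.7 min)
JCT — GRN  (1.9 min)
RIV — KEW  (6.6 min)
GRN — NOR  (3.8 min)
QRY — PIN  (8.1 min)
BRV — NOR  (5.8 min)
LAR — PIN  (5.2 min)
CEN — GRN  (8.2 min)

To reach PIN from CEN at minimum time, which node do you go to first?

Enumerating some paths:
CEN - JCT - GRN - BRV - PIN: 1.8+1.9+4.4+4.4 = 12.5
CEN - JCT - QRY - PIN: 1.8+4.7+8.1 = 14.6
The minimum is 12.5 min via CEN - JCT - GRN - BRV - PIN.
So from CEN the first move is to JCT.

JCT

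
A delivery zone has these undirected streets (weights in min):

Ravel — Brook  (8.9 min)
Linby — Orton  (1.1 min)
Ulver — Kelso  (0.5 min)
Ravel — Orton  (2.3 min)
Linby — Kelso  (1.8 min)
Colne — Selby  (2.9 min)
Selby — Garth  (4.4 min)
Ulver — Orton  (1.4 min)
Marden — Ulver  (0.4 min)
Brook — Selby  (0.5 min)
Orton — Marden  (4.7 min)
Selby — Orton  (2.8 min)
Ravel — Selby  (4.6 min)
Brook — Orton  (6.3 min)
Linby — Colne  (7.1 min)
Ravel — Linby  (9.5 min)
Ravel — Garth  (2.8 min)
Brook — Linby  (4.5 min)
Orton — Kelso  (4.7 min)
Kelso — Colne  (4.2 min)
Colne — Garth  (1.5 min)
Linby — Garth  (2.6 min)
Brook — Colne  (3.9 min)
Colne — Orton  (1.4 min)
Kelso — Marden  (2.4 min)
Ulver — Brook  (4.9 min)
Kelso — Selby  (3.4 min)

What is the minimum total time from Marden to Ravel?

4.1 min

Settle nodes by increasing distance from Marden:
Marden: 0
Ulver: 0.4  (via Marden)
Kelso: 0.9  (via Ulver)
Orton: 1.8  (via Ulver)
Linby: 2.7  (via Kelso)
Colne: 3.2  (via Orton)
Ravel: 4.1  (via Orton)
Shortest route: Marden–Ulver–Orton–Ravel = 4.1 min.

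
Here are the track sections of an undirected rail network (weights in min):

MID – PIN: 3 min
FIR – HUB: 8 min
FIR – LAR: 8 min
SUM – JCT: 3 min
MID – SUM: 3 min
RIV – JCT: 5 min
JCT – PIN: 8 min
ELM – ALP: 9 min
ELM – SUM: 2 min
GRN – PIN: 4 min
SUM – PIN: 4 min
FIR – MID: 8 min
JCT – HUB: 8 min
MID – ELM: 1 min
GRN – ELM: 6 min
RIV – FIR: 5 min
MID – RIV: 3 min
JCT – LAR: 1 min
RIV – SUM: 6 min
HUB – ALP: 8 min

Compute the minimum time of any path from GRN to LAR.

12 min

Shortest distances from GRN:
GRN: 0
PIN: 4  (via GRN)
ELM: 6  (via GRN)
MID: 7  (via PIN)
SUM: 8  (via PIN)
RIV: 10  (via MID)
JCT: 11  (via SUM)
LAR: 12  (via JCT)
Shortest route: GRN → PIN → SUM → JCT → LAR = 12 min.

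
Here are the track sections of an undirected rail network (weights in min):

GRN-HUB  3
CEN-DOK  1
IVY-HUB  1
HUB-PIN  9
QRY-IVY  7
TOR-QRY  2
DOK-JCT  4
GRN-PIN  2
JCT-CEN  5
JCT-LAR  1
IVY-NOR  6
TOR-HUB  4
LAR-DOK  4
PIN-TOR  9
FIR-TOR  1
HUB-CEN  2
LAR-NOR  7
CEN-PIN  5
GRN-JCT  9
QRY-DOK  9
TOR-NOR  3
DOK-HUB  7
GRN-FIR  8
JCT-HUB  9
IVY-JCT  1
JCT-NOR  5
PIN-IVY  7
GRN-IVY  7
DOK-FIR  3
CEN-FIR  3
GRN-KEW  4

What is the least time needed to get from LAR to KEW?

Compare a few routes:
LAR - JCT - GRN - KEW: 1+9+4 = 14
LAR - DOK - CEN - HUB - GRN - KEW: 4+1+2+3+4 = 14
LAR - JCT - IVY - HUB - GRN - KEW: 1+1+1+3+4 = 10
LAR - JCT - IVY - GRN - KEW: 1+1+7+4 = 13
Cheapest is LAR - JCT - IVY - HUB - GRN - KEW at 10 min.

10 min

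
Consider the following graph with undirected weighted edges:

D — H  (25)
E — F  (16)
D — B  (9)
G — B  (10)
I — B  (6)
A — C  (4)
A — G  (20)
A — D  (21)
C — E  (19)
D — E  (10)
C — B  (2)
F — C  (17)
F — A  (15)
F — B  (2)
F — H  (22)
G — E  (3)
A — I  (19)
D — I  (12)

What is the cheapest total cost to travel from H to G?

Candidate routes:
H–F–E–G: 22+16+3 = 41
H–D–E–G: 25+10+3 = 38
H–D–B–G: 25+9+10 = 44
H–F–B–G: 22+2+10 = 34
The minimum is 34 via H–F–B–G.

34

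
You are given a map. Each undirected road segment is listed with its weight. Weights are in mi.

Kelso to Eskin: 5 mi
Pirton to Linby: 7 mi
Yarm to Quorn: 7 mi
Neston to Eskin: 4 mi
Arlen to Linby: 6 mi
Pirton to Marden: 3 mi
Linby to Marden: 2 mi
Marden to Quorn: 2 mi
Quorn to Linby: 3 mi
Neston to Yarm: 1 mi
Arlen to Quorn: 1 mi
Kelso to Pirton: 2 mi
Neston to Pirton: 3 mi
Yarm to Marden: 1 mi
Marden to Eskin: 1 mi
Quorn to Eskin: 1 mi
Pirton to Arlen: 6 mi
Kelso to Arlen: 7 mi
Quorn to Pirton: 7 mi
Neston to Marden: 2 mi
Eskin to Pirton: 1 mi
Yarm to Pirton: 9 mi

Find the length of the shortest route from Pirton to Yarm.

Candidate routes:
Pirton–Eskin–Marden–Yarm: 1+1+1 = 3
Pirton–Marden–Yarm: 3+1 = 4
Cheapest is Pirton–Eskin–Marden–Yarm at 3 mi.

3 mi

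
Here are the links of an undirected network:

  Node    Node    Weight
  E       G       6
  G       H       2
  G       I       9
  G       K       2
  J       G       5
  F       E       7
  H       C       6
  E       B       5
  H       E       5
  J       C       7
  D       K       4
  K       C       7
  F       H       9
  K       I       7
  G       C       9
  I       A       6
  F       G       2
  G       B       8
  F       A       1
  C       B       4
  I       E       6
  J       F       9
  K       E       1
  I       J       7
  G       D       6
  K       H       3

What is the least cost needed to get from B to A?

Settle nodes by increasing distance from B:
B: 0
C: 4  (via B)
E: 5  (via B)
K: 6  (via E)
G: 8  (via B)
H: 9  (via K)
D: 10  (via K)
F: 10  (via G)
A: 11  (via F)
Shortest route: B–G–F–A = 11.

11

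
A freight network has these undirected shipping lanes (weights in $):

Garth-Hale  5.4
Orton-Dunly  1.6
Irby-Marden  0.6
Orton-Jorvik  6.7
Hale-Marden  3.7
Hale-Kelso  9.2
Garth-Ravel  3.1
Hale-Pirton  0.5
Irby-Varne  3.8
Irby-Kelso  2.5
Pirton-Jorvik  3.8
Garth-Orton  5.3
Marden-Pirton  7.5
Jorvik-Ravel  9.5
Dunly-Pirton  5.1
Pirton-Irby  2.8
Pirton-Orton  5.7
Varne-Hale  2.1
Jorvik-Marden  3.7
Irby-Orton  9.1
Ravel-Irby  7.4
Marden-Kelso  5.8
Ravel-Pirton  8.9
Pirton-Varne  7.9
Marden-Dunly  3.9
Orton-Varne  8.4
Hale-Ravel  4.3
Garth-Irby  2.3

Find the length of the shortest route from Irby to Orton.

Compare a few routes:
Irby → Orton: 9.1 = 9.1
Irby → Marden → Dunly → Orton: 0.6+3.9+1.6 = 6.1
Irby → Garth → Orton: 2.3+5.3 = 7.6
Irby → Pirton → Orton: 2.8+5.7 = 8.5
The minimum is $6.1 via Irby → Marden → Dunly → Orton.

$6.1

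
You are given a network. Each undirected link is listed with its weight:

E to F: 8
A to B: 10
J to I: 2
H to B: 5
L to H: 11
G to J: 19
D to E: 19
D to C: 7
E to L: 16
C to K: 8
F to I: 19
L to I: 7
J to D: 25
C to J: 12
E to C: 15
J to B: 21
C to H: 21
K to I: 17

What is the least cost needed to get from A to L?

Running Dijkstra from A:
A: 0
B: 10  (via A)
H: 15  (via B)
L: 26  (via H)
Shortest route: A → B → H → L = 26.

26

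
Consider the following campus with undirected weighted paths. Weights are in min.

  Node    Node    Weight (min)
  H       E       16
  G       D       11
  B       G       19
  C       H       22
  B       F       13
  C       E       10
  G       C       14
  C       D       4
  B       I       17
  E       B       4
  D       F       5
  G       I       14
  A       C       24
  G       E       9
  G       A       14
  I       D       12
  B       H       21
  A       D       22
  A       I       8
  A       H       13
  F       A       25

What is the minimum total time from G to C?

14 min

Enumerating some paths:
G - D - C: 11+4 = 15
G - C: 14 = 14
The minimum is 14 min via G - C.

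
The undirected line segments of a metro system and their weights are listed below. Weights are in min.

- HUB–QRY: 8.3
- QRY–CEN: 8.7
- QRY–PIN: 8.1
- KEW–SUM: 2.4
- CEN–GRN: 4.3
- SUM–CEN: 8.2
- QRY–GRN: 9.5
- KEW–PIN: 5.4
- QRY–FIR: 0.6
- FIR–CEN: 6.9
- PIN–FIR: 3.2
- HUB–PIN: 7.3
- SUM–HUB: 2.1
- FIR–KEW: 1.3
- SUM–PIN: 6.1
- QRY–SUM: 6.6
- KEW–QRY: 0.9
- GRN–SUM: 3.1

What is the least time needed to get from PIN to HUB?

Candidate routes:
PIN → HUB: 7.3 = 7.3
PIN → SUM → HUB: 6.1+2.1 = 8.2
The minimum is 7.3 min via PIN → HUB.

7.3 min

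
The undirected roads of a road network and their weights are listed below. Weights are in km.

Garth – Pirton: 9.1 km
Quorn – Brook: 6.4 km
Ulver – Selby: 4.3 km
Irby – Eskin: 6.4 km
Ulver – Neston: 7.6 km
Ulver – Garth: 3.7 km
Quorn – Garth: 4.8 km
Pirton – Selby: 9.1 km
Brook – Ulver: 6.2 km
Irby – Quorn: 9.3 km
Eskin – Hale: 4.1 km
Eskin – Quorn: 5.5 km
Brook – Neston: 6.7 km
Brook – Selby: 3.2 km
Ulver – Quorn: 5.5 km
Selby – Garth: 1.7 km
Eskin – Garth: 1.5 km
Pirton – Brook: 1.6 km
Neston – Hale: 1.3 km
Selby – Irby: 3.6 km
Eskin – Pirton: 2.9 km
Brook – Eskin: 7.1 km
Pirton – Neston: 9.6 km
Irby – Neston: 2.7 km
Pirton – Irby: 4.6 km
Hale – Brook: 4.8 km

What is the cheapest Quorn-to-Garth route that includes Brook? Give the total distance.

Best Quorn to Brook: Quorn–Brook costing 6.4
Shortest Brook→Garth: Brook–Selby–Garth = 4.9
Total via Brook: 6.4 + 4.9 = 11.3 km.

11.3 km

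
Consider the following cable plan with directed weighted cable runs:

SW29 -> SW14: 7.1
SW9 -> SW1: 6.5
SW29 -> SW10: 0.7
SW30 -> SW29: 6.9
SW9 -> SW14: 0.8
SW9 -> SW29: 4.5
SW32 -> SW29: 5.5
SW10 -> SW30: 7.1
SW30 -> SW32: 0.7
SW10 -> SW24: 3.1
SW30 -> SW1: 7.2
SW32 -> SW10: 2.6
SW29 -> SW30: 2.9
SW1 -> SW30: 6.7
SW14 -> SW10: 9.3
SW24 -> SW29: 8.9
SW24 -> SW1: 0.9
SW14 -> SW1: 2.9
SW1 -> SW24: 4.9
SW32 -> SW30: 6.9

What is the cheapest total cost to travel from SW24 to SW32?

Running Dijkstra from SW24:
SW24: 0
SW1: 0.9  (via SW24)
SW30: 7.6  (via SW1)
SW32: 8.3  (via SW30)
Shortest route: SW24 → SW1 → SW30 → SW32 = 8.3.

8.3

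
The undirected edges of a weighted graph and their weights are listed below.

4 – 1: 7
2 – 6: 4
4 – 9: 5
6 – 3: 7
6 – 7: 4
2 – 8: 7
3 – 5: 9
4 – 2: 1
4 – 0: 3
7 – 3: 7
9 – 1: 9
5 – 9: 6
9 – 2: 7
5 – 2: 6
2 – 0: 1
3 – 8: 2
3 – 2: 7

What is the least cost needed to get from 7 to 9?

Compare a few routes:
7 → 6 → 2 → 0 → 4 → 9: 4+4+1+3+5 = 17
7 → 6 → 2 → 5 → 9: 4+4+6+6 = 20
7 → 6 → 2 → 9: 4+4+7 = 15
7 → 6 → 2 → 4 → 9: 4+4+1+5 = 14
Cheapest is 7 → 6 → 2 → 4 → 9 at 14.

14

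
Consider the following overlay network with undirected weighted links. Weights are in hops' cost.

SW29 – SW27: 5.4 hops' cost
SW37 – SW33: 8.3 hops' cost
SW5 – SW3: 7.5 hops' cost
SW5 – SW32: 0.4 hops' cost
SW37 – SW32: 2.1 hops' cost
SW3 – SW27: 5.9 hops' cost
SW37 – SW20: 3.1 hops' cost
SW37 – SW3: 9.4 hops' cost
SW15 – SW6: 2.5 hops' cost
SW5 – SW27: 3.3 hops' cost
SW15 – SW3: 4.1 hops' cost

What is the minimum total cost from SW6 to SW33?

Shortest distances from SW6:
SW6: 0
SW15: 2.5  (via SW6)
SW3: 6.6  (via SW15)
SW27: 12.5  (via SW3)
SW5: 14.1  (via SW3)
SW32: 14.5  (via SW5)
SW37: 16  (via SW3)
SW29: 17.9  (via SW27)
SW20: 19.1  (via SW37)
SW33: 24.3  (via SW37)
Shortest route: SW6–SW15–SW3–SW37–SW33 = 24.3 hops' cost.

24.3 hops' cost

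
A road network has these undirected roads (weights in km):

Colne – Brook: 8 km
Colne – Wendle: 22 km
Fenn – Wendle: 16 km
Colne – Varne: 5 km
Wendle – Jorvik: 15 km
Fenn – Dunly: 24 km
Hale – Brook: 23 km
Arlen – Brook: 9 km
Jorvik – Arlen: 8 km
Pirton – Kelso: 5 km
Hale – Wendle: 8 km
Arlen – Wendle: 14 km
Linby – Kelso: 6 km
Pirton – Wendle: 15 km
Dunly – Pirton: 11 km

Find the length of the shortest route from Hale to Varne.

35 km

Shortest distances from Hale:
Hale: 0
Wendle: 8  (via Hale)
Arlen: 22  (via Wendle)
Pirton: 23  (via Wendle)
Brook: 23  (via Hale)
Jorvik: 23  (via Wendle)
Fenn: 24  (via Wendle)
Kelso: 28  (via Pirton)
Colne: 30  (via Wendle)
Linby: 34  (via Kelso)
Dunly: 34  (via Pirton)
Varne: 35  (via Colne)
Shortest route: Hale–Wendle–Colne–Varne = 35 km.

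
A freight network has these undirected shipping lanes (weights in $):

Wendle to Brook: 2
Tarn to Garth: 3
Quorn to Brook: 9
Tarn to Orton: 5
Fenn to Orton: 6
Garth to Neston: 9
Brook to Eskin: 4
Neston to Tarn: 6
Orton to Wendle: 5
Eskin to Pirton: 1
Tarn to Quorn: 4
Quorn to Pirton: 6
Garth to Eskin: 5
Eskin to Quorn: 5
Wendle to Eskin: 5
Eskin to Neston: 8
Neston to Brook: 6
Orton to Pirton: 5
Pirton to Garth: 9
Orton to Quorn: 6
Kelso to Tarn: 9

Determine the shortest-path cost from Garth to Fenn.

Enumerating some paths:
Garth → Tarn → Orton → Fenn: 3+5+6 = 14
Garth → Pirton → Orton → Fenn: 9+5+6 = 20
Garth → Tarn → Quorn → Orton → Fenn: 3+4+6+6 = 19
Garth → Eskin → Pirton → Orton → Fenn: 5+1+5+6 = 17
The minimum is $14 via Garth → Tarn → Orton → Fenn.

$14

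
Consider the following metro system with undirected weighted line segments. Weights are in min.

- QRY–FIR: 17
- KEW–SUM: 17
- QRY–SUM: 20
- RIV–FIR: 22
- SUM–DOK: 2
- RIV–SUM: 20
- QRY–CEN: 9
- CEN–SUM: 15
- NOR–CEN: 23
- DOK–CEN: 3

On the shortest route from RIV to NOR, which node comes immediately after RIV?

SUM

Enumerating some paths:
RIV → FIR → QRY → CEN → NOR: 22+17+9+23 = 71
RIV → SUM → CEN → NOR: 20+15+23 = 58
RIV → SUM → DOK → CEN → NOR: 20+2+3+23 = 48
Cheapest is RIV → SUM → DOK → CEN → NOR at 48 min.
So from RIV the first move is to SUM.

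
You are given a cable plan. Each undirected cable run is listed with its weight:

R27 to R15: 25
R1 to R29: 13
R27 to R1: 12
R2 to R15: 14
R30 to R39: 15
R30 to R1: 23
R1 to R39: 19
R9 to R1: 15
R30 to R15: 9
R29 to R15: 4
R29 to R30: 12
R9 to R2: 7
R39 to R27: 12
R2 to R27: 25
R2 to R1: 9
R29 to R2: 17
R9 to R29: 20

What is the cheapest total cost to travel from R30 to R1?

Candidate routes:
R30 → R1: 23 = 23
R30 → R29 → R1: 12+13 = 25
The minimum is 23 via R30 → R1.

23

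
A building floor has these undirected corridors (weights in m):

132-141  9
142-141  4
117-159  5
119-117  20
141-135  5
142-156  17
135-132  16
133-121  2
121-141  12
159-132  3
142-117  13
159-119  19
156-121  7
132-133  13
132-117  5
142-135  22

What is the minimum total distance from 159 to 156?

25 m

Compare a few routes:
159 → 132 → 141 → 121 → 156: 3+9+12+7 = 31
159 → 132 → 141 → 142 → 156: 3+9+4+17 = 33
159 → 132 → 133 → 121 → 156: 3+13+2+7 = 25
159 → 117 → 132 → 133 → 121 → 156: 5+5+13+2+7 = 32
The minimum is 25 m via 159 → 132 → 133 → 121 → 156.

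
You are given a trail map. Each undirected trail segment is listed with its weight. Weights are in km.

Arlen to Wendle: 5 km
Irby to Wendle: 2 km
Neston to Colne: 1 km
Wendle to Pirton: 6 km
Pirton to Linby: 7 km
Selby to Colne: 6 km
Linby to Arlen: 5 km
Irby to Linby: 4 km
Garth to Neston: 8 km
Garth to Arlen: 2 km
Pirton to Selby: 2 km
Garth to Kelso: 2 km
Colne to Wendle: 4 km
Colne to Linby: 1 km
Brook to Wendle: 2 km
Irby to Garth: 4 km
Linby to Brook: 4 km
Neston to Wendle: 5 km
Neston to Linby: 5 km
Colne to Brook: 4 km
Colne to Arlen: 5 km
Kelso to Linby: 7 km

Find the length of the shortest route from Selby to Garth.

13 km

Shortest distances from Selby:
Selby: 0
Pirton: 2  (via Selby)
Colne: 6  (via Selby)
Neston: 7  (via Colne)
Linby: 7  (via Colne)
Wendle: 8  (via Pirton)
Brook: 10  (via Colne)
Irby: 10  (via Wendle)
Arlen: 11  (via Colne)
Garth: 13  (via Arlen)
Shortest route: Selby–Colne–Arlen–Garth = 13 km.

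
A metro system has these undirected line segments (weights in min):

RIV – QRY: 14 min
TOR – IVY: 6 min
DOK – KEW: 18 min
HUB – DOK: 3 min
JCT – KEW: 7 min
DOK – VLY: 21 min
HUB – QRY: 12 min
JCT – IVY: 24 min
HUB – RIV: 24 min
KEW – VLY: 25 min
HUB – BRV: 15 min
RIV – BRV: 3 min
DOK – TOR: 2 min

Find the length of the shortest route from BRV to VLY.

Settle nodes by increasing distance from BRV:
BRV: 0
RIV: 3  (via BRV)
HUB: 15  (via BRV)
QRY: 17  (via RIV)
DOK: 18  (via HUB)
TOR: 20  (via DOK)
IVY: 26  (via TOR)
KEW: 36  (via DOK)
VLY: 39  (via DOK)
Shortest route: BRV → HUB → DOK → VLY = 39 min.

39 min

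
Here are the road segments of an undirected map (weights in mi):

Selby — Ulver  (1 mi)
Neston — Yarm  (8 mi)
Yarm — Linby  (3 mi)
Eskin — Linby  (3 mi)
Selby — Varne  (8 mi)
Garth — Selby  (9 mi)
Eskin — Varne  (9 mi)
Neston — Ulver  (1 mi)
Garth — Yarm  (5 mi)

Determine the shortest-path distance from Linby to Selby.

Settle nodes by increasing distance from Linby:
Linby: 0
Yarm: 3  (via Linby)
Eskin: 3  (via Linby)
Garth: 8  (via Yarm)
Neston: 11  (via Yarm)
Varne: 12  (via Eskin)
Ulver: 12  (via Neston)
Selby: 13  (via Ulver)
Shortest route: Linby–Yarm–Neston–Ulver–Selby = 13 mi.

13 mi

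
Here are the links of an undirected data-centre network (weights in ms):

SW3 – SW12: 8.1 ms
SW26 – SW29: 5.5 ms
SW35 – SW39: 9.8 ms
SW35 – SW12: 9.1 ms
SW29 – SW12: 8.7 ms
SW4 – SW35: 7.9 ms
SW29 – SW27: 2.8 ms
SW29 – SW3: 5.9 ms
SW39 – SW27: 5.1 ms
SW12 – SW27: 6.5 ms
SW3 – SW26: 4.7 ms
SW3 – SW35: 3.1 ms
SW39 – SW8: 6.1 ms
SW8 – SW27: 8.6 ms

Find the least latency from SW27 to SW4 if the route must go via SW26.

Shortest SW27→SW26: SW27–SW29–SW26 = 8.3
Best SW26 to SW4: SW26–SW3–SW35–SW4 costing 15.7
Total via SW26: 8.3 + 15.7 = 24 ms.

24 ms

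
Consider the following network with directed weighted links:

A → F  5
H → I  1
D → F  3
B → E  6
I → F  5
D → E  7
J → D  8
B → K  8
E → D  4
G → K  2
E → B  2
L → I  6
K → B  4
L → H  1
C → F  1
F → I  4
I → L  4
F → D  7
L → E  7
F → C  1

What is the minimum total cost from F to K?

Candidate routes:
F - I - L - E - B - K: 4+4+7+2+8 = 25
F - D - E - B - K: 7+7+2+8 = 24
Cheapest is F - D - E - B - K at 24.

24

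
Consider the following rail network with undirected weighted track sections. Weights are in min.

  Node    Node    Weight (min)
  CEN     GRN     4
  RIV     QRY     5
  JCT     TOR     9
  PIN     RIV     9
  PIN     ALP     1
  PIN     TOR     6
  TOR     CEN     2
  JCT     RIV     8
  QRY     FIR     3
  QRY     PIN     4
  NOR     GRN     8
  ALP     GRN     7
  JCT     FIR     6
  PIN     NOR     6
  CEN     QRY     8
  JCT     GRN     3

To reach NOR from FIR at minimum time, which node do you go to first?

Compare a few routes:
FIR–QRY–RIV–PIN–NOR: 3+5+9+6 = 23
FIR–QRY–CEN–GRN–NOR: 3+8+4+8 = 23
FIR–JCT–GRN–NOR: 6+3+8 = 17
FIR–QRY–PIN–NOR: 3+4+6 = 13
Cheapest is FIR–QRY–PIN–NOR at 13 min.
So from FIR the first move is to QRY.

QRY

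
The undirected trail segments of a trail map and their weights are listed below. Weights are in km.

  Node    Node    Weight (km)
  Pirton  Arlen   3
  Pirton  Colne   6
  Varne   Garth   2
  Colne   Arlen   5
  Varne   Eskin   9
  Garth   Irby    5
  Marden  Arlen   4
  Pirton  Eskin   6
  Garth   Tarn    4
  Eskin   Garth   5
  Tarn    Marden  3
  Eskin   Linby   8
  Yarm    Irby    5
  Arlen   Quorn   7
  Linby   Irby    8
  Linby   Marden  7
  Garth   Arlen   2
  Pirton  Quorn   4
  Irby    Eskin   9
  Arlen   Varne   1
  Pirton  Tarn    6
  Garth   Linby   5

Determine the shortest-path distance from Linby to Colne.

12 km

Shortest distances from Linby:
Linby: 0
Garth: 5  (via Linby)
Varne: 7  (via Garth)
Arlen: 7  (via Garth)
Marden: 7  (via Linby)
Irby: 8  (via Linby)
Eskin: 8  (via Linby)
Tarn: 9  (via Garth)
Pirton: 10  (via Arlen)
Colne: 12  (via Arlen)
Shortest route: Linby–Garth–Arlen–Colne = 12 km.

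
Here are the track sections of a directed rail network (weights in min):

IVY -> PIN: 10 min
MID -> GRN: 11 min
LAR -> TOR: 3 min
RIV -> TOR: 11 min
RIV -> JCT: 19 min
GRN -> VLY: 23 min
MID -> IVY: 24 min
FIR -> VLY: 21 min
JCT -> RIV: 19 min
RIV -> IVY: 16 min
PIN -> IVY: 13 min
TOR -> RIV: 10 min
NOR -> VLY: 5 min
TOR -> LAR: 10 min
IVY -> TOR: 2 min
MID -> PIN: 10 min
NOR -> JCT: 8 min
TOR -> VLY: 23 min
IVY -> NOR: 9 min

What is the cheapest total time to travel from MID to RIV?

Settle nodes by increasing distance from MID:
MID: 0
PIN: 10  (via MID)
GRN: 11  (via MID)
IVY: 23  (via PIN)
TOR: 25  (via IVY)
NOR: 32  (via IVY)
VLY: 34  (via GRN)
LAR: 35  (via TOR)
RIV: 35  (via TOR)
Shortest route: MID → PIN → IVY → TOR → RIV = 35 min.

35 min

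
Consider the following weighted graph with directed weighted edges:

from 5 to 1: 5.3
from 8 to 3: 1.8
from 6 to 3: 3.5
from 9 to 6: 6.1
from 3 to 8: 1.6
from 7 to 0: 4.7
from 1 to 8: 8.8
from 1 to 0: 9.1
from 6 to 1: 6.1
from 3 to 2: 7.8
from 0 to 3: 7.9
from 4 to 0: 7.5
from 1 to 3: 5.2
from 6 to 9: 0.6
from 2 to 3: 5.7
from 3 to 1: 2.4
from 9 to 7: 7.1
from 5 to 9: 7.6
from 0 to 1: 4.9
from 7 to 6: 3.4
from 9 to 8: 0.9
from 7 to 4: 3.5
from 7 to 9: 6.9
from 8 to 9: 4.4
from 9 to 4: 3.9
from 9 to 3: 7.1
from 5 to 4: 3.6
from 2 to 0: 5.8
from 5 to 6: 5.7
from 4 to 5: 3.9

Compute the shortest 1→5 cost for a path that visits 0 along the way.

30.8

Best 1 to 0: 1–0 costing 9.1
Shortest 0→5: 0–3–8–9–4–5 = 21.7
Total via 0: 9.1 + 21.7 = 30.8.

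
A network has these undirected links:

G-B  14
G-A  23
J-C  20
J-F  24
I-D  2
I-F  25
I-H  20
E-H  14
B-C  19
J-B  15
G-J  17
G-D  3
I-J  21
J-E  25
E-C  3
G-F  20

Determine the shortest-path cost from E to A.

59

Shortest distances from E:
E: 0
C: 3  (via E)
H: 14  (via E)
B: 22  (via C)
J: 23  (via C)
I: 34  (via H)
D: 36  (via I)
G: 36  (via B)
F: 47  (via J)
A: 59  (via G)
Shortest route: E → C → B → G → A = 59.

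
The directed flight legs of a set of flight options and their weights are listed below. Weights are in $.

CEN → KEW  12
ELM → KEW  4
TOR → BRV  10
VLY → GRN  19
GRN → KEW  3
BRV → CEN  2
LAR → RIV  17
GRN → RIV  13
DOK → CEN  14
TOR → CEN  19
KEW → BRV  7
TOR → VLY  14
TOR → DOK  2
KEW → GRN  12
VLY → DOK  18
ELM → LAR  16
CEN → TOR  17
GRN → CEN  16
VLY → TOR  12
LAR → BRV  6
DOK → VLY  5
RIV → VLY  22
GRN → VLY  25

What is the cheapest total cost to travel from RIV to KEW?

Enumerating some paths:
RIV → VLY → TOR → DOK → CEN → KEW: 22+12+2+14+12 = 62
RIV → VLY → GRN → KEW: 22+19+3 = 44
RIV → VLY → TOR → BRV → CEN → KEW: 22+12+10+2+12 = 58
The minimum is $44 via RIV → VLY → GRN → KEW.

$44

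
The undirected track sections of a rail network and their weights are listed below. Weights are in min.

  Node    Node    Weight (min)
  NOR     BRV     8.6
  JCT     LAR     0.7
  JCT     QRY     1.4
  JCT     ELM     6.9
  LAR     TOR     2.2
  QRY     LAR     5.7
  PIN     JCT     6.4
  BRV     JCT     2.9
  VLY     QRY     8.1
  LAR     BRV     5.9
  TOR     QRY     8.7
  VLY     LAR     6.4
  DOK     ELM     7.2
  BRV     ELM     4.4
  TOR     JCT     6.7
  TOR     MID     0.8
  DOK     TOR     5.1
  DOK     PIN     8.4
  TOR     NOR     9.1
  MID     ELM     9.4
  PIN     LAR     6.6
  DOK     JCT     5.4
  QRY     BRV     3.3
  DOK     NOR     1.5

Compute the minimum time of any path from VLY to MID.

9.4 min

Running Dijkstra from VLY:
VLY: 0
LAR: 6.4  (via VLY)
JCT: 7.1  (via LAR)
QRY: 8.1  (via VLY)
TOR: 8.6  (via LAR)
MID: 9.4  (via TOR)
Shortest route: VLY–LAR–TOR–MID = 9.4 min.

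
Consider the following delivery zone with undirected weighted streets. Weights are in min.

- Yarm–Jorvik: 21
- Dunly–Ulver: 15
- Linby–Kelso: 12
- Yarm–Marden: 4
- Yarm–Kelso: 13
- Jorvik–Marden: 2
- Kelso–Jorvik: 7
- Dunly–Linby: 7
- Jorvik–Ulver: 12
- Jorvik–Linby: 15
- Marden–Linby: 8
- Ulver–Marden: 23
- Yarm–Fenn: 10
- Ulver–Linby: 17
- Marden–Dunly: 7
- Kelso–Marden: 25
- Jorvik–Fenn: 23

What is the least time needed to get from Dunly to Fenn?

Compare a few routes:
Dunly - Marden - Yarm - Fenn: 7+4+10 = 21
Dunly - Linby - Marden - Yarm - Fenn: 7+8+4+10 = 29
Dunly - Marden - Jorvik - Fenn: 7+2+23 = 32
The minimum is 21 min via Dunly - Marden - Yarm - Fenn.

21 min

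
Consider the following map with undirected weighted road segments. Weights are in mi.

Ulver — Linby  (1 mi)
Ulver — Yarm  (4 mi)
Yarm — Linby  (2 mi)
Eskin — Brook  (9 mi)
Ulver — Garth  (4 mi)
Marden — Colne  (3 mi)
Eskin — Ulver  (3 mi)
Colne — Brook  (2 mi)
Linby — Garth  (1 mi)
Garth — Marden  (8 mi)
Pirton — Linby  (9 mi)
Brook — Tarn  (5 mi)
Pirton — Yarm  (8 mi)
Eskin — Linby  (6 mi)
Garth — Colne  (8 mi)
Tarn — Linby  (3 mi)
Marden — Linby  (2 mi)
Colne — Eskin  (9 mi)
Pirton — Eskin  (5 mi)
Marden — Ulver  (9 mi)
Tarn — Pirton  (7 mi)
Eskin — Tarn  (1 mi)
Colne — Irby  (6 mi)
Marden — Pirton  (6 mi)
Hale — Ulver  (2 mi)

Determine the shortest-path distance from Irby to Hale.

Candidate routes:
Irby → Colne → Marden → Linby → Ulver → Hale: 6+3+2+1+2 = 14
Irby → Colne → Marden → Linby → Garth → Ulver → Hale: 6+3+2+1+4+2 = 18
Irby → Colne → Garth → Linby → Ulver → Hale: 6+8+1+1+2 = 18
The minimum is 14 mi via Irby → Colne → Marden → Linby → Ulver → Hale.

14 mi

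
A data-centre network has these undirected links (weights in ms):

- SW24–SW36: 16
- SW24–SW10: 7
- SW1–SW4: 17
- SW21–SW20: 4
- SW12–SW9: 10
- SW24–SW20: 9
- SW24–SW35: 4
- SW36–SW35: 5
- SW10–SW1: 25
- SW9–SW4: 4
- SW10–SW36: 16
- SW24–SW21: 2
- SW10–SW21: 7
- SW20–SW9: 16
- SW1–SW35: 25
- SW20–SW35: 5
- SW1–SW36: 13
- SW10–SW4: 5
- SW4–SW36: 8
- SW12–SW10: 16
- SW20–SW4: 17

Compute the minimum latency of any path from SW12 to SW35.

Running Dijkstra from SW12:
SW12: 0
SW9: 10  (via SW12)
SW4: 14  (via SW9)
SW10: 16  (via SW12)
SW36: 22  (via SW4)
SW21: 23  (via SW10)
SW24: 23  (via SW10)
SW20: 26  (via SW9)
SW35: 27  (via SW36)
Shortest route: SW12–SW9–SW4–SW36–SW35 = 27 ms.

27 ms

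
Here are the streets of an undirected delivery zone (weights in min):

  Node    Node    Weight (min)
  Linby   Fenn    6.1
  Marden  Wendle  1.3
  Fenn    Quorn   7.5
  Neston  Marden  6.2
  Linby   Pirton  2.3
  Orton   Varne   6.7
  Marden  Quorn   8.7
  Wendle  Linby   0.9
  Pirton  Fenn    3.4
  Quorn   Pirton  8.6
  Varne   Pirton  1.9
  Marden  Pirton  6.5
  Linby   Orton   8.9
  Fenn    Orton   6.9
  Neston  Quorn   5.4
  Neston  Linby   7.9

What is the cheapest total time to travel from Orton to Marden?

11.1 min

Settle nodes by increasing distance from Orton:
Orton: 0
Varne: 6.7  (via Orton)
Fenn: 6.9  (via Orton)
Pirton: 8.6  (via Varne)
Linby: 8.9  (via Orton)
Wendle: 9.8  (via Linby)
Marden: 11.1  (via Wendle)
Shortest route: Orton → Linby → Wendle → Marden = 11.1 min.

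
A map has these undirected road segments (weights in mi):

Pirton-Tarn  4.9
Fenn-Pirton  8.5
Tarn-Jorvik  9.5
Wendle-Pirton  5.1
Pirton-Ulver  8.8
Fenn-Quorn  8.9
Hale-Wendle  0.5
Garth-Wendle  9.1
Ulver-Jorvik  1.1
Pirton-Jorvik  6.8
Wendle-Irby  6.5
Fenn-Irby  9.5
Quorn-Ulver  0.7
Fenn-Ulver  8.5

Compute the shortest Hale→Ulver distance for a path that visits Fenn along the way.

Shortest Hale→Fenn: Hale–Wendle–Pirton–Fenn = 14.1
Best Fenn to Ulver: Fenn–Ulver costing 8.5
Total via Fenn: 14.1 + 8.5 = 22.6 mi.

22.6 mi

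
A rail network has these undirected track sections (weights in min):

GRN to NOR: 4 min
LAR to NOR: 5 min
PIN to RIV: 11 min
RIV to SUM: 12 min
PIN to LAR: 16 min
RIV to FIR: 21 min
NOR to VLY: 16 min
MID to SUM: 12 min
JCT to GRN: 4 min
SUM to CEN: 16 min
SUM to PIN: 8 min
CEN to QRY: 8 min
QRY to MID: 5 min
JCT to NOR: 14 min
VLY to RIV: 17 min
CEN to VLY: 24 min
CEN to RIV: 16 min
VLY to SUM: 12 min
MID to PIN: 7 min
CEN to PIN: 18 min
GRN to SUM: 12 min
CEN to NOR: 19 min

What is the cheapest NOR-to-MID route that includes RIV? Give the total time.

Best NOR to RIV: NOR–GRN–SUM–RIV costing 28
Shortest RIV→MID: RIV–PIN–MID = 18
Total via RIV: 28 + 18 = 46 min.

46 min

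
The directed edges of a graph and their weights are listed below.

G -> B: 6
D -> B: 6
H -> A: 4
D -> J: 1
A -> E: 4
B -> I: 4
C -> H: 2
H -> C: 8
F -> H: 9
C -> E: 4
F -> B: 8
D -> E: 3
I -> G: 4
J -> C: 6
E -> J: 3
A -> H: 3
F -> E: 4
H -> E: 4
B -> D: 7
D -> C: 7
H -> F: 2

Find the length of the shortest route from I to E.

Compare a few routes:
I → G → B → D → J → C → E: 4+6+7+1+6+4 = 28
I → G → B → D → C → E: 4+6+7+7+4 = 28
I → G → B → D → E: 4+6+7+3 = 20
Cheapest is I → G → B → D → E at 20.

20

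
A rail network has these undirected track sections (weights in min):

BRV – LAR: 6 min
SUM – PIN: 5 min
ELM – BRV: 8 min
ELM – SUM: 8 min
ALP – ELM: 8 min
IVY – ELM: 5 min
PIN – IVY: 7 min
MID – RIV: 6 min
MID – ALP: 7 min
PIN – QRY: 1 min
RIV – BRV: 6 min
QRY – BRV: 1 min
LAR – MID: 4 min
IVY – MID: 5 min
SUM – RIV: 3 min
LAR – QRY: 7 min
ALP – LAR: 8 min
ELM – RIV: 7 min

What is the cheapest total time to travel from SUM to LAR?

Enumerating some paths:
SUM - PIN - IVY - MID - LAR: 5+7+5+4 = 21
SUM - RIV - BRV - LAR: 3+6+6 = 15
SUM - RIV - BRV - QRY - LAR: 3+6+1+7 = 17
SUM - PIN - QRY - LAR: 5+1+7 = 13
Cheapest is SUM - PIN - QRY - LAR at 13 min.

13 min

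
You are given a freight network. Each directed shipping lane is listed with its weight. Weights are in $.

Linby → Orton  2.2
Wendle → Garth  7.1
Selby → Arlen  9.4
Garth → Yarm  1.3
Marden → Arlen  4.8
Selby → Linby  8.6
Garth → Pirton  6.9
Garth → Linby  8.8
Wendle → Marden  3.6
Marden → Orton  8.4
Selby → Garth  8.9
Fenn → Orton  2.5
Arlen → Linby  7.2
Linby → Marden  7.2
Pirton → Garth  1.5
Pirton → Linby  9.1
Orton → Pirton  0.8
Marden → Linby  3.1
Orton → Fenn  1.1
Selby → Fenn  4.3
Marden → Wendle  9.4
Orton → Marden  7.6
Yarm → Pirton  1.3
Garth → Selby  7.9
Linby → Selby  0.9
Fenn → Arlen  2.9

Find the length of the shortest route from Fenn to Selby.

Running Dijkstra from Fenn:
Fenn: 0
Orton: 2.5  (via Fenn)
Arlen: 2.9  (via Fenn)
Pirton: 3.3  (via Orton)
Garth: 4.8  (via Pirton)
Yarm: 6.1  (via Garth)
Linby: 10.1  (via Arlen)
Marden: 10.1  (via Orton)
Selby: 11  (via Linby)
Shortest route: Fenn–Arlen–Linby–Selby = $11.

$11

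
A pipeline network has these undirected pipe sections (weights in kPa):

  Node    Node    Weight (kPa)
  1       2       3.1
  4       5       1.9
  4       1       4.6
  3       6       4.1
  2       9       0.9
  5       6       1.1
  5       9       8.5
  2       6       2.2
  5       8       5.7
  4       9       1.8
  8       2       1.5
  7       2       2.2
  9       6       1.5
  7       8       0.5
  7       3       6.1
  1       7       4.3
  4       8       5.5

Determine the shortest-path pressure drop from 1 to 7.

Candidate routes:
1–2–7: 3.1+2.2 = 5.3
1–7: 4.3 = 4.3
1–2–8–7: 3.1+1.5+0.5 = 5.1
The minimum is 4.3 kPa via 1–7.

4.3 kPa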